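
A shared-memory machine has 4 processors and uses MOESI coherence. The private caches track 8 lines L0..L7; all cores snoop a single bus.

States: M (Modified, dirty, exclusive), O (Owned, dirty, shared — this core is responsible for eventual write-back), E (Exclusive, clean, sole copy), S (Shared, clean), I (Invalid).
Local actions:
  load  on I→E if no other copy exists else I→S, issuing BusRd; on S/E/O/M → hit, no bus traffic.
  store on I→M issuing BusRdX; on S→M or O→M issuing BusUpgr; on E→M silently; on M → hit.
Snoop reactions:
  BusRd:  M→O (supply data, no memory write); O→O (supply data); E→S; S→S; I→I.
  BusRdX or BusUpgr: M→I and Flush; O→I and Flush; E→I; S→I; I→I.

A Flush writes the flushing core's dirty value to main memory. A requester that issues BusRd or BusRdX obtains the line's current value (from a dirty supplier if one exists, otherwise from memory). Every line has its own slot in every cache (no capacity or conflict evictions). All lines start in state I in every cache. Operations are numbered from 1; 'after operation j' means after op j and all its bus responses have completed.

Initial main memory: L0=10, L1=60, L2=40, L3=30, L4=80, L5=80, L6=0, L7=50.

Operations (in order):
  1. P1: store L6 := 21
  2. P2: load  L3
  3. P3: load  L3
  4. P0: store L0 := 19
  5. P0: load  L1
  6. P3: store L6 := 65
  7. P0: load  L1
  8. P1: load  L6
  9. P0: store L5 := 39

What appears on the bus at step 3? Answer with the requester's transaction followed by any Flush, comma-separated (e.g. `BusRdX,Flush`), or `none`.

bus = BusRd

  op1 P1: store L6 := 21 → I/M/I/I on L6; bus BusRdX; mem=0
  op2 P2: load  L3 → I/I/E/I on L3; bus BusRd; mem=30
  op3 P3: load  L3 → I/I/S/S on L3; bus BusRd; mem=30
  op4 P0: store L0 := 19 → M/I/I/I on L0; bus BusRdX; mem=10
  op5 P0: load  L1 → E/I/I/I on L1; bus BusRd; mem=60
  op6 P3: store L6 := 65 → I/I/I/M on L6; bus BusRdX Flush; mem=21
  op7 P0: load  L1 → E/I/I/I on L1; bus (none); mem=60
  op8 P1: load  L6 → I/S/I/O on L6; bus BusRd; mem=21
  op9 P0: store L5 := 39 → M/I/I/I on L5; bus BusRdX; mem=80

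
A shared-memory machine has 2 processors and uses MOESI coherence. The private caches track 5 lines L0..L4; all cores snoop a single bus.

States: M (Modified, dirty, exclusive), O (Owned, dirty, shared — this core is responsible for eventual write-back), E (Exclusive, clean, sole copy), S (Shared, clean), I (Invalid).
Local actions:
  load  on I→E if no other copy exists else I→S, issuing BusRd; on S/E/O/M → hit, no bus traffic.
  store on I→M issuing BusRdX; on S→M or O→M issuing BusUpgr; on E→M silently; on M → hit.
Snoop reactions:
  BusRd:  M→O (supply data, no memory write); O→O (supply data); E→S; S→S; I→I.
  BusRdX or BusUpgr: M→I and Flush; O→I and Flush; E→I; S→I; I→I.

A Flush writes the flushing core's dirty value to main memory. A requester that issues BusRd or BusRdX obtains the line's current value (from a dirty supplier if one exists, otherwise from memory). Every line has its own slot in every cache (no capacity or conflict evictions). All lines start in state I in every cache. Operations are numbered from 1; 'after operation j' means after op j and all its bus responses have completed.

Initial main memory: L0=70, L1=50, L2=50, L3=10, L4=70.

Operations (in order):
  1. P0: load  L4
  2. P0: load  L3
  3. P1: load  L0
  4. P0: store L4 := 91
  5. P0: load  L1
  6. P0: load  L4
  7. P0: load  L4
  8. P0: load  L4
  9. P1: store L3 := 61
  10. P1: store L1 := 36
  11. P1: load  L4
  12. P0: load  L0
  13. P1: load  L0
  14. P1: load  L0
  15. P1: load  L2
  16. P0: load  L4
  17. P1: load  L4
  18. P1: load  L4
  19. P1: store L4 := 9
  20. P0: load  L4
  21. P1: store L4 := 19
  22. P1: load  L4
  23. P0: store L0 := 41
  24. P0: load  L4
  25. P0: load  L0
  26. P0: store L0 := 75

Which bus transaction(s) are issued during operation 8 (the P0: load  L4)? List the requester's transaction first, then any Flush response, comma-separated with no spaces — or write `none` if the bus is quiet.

bus = none

1. P0: load  L4  bus=[BusRd]  L4: P0=E P1=I  mem[L4]=70
2. P0: load  L3  bus=[BusRd]  L3: P0=E P1=I  mem[L3]=10
3. P1: load  L0  bus=[BusRd]  L0: P0=I P1=E  mem[L0]=70
4. P0: store L4 := 91  bus=[-]  L4: P0=M P1=I  mem[L4]=70
5. P0: load  L1  bus=[BusRd]  L1: P0=E P1=I  mem[L1]=50
6. P0: load  L4  bus=[-]  L4: P0=M P1=I  mem[L4]=70
7. P0: load  L4  bus=[-]  L4: P0=M P1=I  mem[L4]=70
8. P0: load  L4  bus=[-]  L4: P0=M P1=I  mem[L4]=70
9. P1: store L3 := 61  bus=[BusRdX]  L3: P0=I P1=M  mem[L3]=10
10. P1: store L1 := 36  bus=[BusRdX]  L1: P0=I P1=M  mem[L1]=50
11. P1: load  L4  bus=[BusRd]  L4: P0=O P1=S  mem[L4]=70
12. P0: load  L0  bus=[BusRd]  L0: P0=S P1=S  mem[L0]=70
13. P1: load  L0  bus=[-]  L0: P0=S P1=S  mem[L0]=70
14. P1: load  L0  bus=[-]  L0: P0=S P1=S  mem[L0]=70
15. P1: load  L2  bus=[BusRd]  L2: P0=I P1=E  mem[L2]=50
16. P0: load  L4  bus=[-]  L4: P0=O P1=S  mem[L4]=70
17. P1: load  L4  bus=[-]  L4: P0=O P1=S  mem[L4]=70
18. P1: load  L4  bus=[-]  L4: P0=O P1=S  mem[L4]=70
19. P1: store L4 := 9  bus=[BusUpgr,Flush]  L4: P0=I P1=M  mem[L4]=91
20. P0: load  L4  bus=[BusRd]  L4: P0=S P1=O  mem[L4]=91
21. P1: store L4 := 19  bus=[BusUpgr]  L4: P0=I P1=M  mem[L4]=91
22. P1: load  L4  bus=[-]  L4: P0=I P1=M  mem[L4]=91
23. P0: store L0 := 41  bus=[BusUpgr]  L0: P0=M P1=I  mem[L0]=70
24. P0: load  L4  bus=[BusRd]  L4: P0=S P1=O  mem[L4]=91
25. P0: load  L0  bus=[-]  L0: P0=M P1=I  mem[L0]=70
26. P0: store L0 := 75  bus=[-]  L0: P0=M P1=I  mem[L0]=70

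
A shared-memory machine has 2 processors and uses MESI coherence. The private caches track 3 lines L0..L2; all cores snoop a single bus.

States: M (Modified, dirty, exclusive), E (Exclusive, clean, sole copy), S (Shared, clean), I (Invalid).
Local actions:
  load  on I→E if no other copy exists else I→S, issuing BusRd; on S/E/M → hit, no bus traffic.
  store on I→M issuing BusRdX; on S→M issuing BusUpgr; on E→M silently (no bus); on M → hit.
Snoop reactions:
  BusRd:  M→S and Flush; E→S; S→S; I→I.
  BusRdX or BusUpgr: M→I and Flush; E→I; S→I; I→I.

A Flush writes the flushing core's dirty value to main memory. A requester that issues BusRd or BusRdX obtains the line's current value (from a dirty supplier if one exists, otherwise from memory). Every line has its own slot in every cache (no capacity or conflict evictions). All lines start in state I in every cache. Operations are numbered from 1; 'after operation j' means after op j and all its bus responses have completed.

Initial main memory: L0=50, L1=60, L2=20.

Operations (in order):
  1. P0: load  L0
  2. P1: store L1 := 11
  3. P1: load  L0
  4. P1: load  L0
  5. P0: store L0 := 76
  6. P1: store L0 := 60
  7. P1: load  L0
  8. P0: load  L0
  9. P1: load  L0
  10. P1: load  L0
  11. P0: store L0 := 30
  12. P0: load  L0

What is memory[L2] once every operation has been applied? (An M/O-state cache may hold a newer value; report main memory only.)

memory[L2] = 20

step 1: P0: load  L0  ⟶  EI  (L0)  txn=BusRd  M[L0]=50
step 2: P1: store L1 := 11  ⟶  IM  (L1)  txn=BusRdX  M[L1]=60
step 3: P1: load  L0  ⟶  SS  (L0)  txn=BusRd  M[L0]=50
step 4: P1: load  L0  ⟶  SS  (L0)  txn=∅  M[L0]=50
step 5: P0: store L0 := 76  ⟶  MI  (L0)  txn=BusUpgr  M[L0]=50
step 6: P1: store L0 := 60  ⟶  IM  (L0)  txn=BusRdX+Flush  M[L0]=76
step 7: P1: load  L0  ⟶  IM  (L0)  txn=∅  M[L0]=76
step 8: P0: load  L0  ⟶  SS  (L0)  txn=BusRd+Flush  M[L0]=60
step 9: P1: load  L0  ⟶  SS  (L0)  txn=∅  M[L0]=60
step 10: P1: load  L0  ⟶  SS  (L0)  txn=∅  M[L0]=60
step 11: P0: store L0 := 30  ⟶  MI  (L0)  txn=BusUpgr  M[L0]=60
step 12: P0: load  L0  ⟶  MI  (L0)  txn=∅  M[L0]=60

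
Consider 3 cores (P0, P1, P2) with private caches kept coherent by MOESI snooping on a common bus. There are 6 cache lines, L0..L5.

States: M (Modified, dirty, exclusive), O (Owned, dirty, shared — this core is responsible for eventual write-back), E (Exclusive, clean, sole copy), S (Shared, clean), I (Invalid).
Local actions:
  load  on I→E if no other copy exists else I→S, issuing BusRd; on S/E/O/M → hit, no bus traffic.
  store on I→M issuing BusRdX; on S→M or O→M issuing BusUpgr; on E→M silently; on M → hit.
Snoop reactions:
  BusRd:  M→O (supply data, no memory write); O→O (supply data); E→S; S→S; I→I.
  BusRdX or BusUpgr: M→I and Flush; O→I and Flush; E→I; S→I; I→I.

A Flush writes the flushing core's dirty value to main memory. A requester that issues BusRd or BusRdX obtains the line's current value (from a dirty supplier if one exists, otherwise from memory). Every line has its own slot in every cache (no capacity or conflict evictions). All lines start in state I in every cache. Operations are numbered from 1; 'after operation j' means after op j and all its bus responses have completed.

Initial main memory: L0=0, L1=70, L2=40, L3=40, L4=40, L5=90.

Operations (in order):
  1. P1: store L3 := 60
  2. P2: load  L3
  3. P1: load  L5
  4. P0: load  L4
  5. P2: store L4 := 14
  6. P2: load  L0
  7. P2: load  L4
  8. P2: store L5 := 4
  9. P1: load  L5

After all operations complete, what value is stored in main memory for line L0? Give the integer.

memory[L0] = 0

[1] P1: store L3 := 60 | P0:I, P1:M(60), P2:I | bus: BusRdX
[2] P2: load  L3 | P0:I, P1:O(60), P2:S(60) | bus: BusRd
[3] P1: load  L5 | P0:I, P1:E(90), P2:I | bus: BusRd
[4] P0: load  L4 | P0:E(40), P1:I, P2:I | bus: BusRd
[5] P2: store L4 := 14 | P0:I, P1:I, P2:M(14) | bus: BusRdX
[6] P2: load  L0 | P0:I, P1:I, P2:E(0) | bus: BusRd
[7] P2: load  L4 | P0:I, P1:I, P2:M(14) | bus: none
[8] P2: store L5 := 4 | P0:I, P1:I, P2:M(4) | bus: BusRdX
[9] P1: load  L5 | P0:I, P1:S(4), P2:O(4) | bus: BusRd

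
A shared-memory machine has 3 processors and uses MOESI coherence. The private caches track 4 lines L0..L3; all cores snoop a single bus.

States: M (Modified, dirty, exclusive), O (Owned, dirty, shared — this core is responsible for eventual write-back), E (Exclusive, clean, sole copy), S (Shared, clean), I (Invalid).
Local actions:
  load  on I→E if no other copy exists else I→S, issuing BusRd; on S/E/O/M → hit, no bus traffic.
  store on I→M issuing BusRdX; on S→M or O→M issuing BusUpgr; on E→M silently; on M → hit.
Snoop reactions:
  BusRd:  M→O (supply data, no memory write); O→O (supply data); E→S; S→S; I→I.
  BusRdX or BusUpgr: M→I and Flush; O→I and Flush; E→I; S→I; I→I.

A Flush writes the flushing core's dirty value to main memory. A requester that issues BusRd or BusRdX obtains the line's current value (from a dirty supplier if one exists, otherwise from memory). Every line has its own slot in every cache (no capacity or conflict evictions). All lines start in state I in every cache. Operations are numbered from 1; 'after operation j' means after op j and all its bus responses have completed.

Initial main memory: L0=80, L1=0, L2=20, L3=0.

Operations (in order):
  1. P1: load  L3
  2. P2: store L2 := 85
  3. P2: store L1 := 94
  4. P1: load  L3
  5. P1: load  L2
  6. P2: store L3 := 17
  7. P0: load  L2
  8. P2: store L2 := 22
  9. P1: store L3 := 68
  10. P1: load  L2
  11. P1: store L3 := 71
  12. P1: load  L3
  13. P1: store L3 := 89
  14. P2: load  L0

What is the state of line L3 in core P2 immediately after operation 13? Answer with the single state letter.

state = I

  op1 P1: load  L3 → I/E/I on L3; bus BusRd; mem=0
  op2 P2: store L2 := 85 → I/I/M on L2; bus BusRdX; mem=20
  op3 P2: store L1 := 94 → I/I/M on L1; bus BusRdX; mem=0
  op4 P1: load  L3 → I/E/I on L3; bus (none); mem=0
  op5 P1: load  L2 → I/S/O on L2; bus BusRd; mem=20
  op6 P2: store L3 := 17 → I/I/M on L3; bus BusRdX; mem=0
  op7 P0: load  L2 → S/S/O on L2; bus BusRd; mem=20
  op8 P2: store L2 := 22 → I/I/M on L2; bus BusUpgr; mem=20
  op9 P1: store L3 := 68 → I/M/I on L3; bus BusRdX Flush; mem=17
  op10 P1: load  L2 → I/S/O on L2; bus BusRd; mem=20
  op11 P1: store L3 := 71 → I/M/I on L3; bus (none); mem=17
  op12 P1: load  L3 → I/M/I on L3; bus (none); mem=17
  op13 P1: store L3 := 89 → I/M/I on L3; bus (none); mem=17
  op14 P2: load  L0 → I/I/E on L0; bus BusRd; mem=80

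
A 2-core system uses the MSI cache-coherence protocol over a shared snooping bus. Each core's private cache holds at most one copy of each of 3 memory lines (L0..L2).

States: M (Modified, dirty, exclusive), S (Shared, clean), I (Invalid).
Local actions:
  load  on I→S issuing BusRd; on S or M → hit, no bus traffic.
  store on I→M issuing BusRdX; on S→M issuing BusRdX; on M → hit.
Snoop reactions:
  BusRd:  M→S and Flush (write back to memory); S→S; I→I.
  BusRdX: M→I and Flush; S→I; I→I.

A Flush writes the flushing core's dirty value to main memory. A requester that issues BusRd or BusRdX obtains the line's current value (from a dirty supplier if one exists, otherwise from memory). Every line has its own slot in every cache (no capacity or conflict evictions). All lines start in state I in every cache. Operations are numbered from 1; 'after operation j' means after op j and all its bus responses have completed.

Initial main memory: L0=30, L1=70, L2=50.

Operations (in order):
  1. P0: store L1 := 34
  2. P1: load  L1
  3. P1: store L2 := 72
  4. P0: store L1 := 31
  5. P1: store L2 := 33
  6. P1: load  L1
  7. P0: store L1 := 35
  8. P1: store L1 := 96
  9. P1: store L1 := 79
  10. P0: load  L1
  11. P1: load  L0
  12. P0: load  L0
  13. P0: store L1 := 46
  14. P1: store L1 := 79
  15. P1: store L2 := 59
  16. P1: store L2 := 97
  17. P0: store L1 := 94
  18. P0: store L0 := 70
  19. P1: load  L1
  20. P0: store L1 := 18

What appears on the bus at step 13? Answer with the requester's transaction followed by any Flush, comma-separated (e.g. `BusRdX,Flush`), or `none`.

bus = BusRdX

[1] P0: store L1 := 34 | P0:M(34), P1:I | bus: BusRdX
[2] P1: load  L1 | P0:S(34), P1:S(34) | bus: BusRd,Flush
[3] P1: store L2 := 72 | P0:I, P1:M(72) | bus: BusRdX
[4] P0: store L1 := 31 | P0:M(31), P1:I | bus: BusRdX
[5] P1: store L2 := 33 | P0:I, P1:M(33) | bus: none
[6] P1: load  L1 | P0:S(31), P1:S(31) | bus: BusRd,Flush
[7] P0: store L1 := 35 | P0:M(35), P1:I | bus: BusRdX
[8] P1: store L1 := 96 | P0:I, P1:M(96) | bus: BusRdX,Flush
[9] P1: store L1 := 79 | P0:I, P1:M(79) | bus: none
[10] P0: load  L1 | P0:S(79), P1:S(79) | bus: BusRd,Flush
[11] P1: load  L0 | P0:I, P1:S(30) | bus: BusRd
[12] P0: load  L0 | P0:S(30), P1:S(30) | bus: BusRd
[13] P0: store L1 := 46 | P0:M(46), P1:I | bus: BusRdX
[14] P1: store L1 := 79 | P0:I, P1:M(79) | bus: BusRdX,Flush
[15] P1: store L2 := 59 | P0:I, P1:M(59) | bus: none
[16] P1: store L2 := 97 | P0:I, P1:M(97) | bus: none
[17] P0: store L1 := 94 | P0:M(94), P1:I | bus: BusRdX,Flush
[18] P0: store L0 := 70 | P0:M(70), P1:I | bus: BusRdX
[19] P1: load  L1 | P0:S(94), P1:S(94) | bus: BusRd,Flush
[20] P0: store L1 := 18 | P0:M(18), P1:I | bus: BusRdX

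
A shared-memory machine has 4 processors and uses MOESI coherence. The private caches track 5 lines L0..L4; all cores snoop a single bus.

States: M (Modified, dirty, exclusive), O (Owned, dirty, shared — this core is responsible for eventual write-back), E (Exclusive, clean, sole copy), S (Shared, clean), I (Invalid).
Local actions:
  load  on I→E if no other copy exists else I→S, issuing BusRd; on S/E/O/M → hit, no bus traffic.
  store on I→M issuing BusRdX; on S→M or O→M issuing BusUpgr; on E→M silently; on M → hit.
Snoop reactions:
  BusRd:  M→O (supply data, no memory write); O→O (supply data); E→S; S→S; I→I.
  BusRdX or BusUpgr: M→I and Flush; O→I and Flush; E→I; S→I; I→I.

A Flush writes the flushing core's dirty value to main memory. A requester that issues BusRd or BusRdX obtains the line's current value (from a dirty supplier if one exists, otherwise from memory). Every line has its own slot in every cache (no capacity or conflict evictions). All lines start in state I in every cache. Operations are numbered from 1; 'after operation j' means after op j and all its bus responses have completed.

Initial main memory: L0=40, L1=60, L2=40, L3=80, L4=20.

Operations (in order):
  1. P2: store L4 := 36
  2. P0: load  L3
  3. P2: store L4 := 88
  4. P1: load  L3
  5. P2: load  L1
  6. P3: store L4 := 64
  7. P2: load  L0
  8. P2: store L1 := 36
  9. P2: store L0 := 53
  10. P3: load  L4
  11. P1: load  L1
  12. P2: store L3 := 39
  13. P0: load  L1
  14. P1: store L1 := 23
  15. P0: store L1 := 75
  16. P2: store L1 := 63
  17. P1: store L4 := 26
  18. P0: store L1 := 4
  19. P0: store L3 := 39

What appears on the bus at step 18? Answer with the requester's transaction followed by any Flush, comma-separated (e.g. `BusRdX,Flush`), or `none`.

bus = BusRdX,Flush

[1] P2: store L4 := 36 | P0:I, P1:I, P2:M(36), P3:I | bus: BusRdX
[2] P0: load  L3 | P0:E(80), P1:I, P2:I, P3:I | bus: BusRd
[3] P2: store L4 := 88 | P0:I, P1:I, P2:M(88), P3:I | bus: none
[4] P1: load  L3 | P0:S(80), P1:S(80), P2:I, P3:I | bus: BusRd
[5] P2: load  L1 | P0:I, P1:I, P2:E(60), P3:I | bus: BusRd
[6] P3: store L4 := 64 | P0:I, P1:I, P2:I, P3:M(64) | bus: BusRdX,Flush
[7] P2: load  L0 | P0:I, P1:I, P2:E(40), P3:I | bus: BusRd
[8] P2: store L1 := 36 | P0:I, P1:I, P2:M(36), P3:I | bus: none
[9] P2: store L0 := 53 | P0:I, P1:I, P2:M(53), P3:I | bus: none
[10] P3: load  L4 | P0:I, P1:I, P2:I, P3:M(64) | bus: none
[11] P1: load  L1 | P0:I, P1:S(36), P2:O(36), P3:I | bus: BusRd
[12] P2: store L3 := 39 | P0:I, P1:I, P2:M(39), P3:I | bus: BusRdX
[13] P0: load  L1 | P0:S(36), P1:S(36), P2:O(36), P3:I | bus: BusRd
[14] P1: store L1 := 23 | P0:I, P1:M(23), P2:I, P3:I | bus: BusUpgr,Flush
[15] P0: store L1 := 75 | P0:M(75), P1:I, P2:I, P3:I | bus: BusRdX,Flush
[16] P2: store L1 := 63 | P0:I, P1:I, P2:M(63), P3:I | bus: BusRdX,Flush
[17] P1: store L4 := 26 | P0:I, P1:M(26), P2:I, P3:I | bus: BusRdX,Flush
[18] P0: store L1 := 4 | P0:M(4), P1:I, P2:I, P3:I | bus: BusRdX,Flush
[19] P0: store L3 := 39 | P0:M(39), P1:I, P2:I, P3:I | bus: BusRdX,Flush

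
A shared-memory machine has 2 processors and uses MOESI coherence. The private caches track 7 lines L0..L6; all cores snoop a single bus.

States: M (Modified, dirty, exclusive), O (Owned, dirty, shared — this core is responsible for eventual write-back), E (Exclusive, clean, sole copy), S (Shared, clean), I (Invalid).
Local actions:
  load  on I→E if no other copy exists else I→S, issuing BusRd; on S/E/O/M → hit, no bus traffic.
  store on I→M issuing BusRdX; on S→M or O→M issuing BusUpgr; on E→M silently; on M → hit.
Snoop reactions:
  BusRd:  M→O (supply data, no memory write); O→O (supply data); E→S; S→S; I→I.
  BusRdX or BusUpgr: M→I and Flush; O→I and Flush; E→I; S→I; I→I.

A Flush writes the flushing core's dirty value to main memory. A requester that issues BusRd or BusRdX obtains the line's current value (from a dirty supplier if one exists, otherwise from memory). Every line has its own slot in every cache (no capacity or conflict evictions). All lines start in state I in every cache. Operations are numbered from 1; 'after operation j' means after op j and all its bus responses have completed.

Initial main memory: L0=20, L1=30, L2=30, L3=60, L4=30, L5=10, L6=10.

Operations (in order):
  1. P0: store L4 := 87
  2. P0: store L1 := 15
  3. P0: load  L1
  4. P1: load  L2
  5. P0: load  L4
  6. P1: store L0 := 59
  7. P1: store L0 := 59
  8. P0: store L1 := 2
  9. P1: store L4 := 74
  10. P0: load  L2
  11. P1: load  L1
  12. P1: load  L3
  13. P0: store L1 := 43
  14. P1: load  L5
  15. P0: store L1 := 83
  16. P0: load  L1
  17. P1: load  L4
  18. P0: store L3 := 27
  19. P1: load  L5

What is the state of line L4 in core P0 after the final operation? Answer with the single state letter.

state = I

step 1: P0: store L4 := 87  ⟶  MI  (L4)  txn=BusRdX  M[L4]=30
step 2: P0: store L1 := 15  ⟶  MI  (L1)  txn=BusRdX  M[L1]=30
step 3: P0: load  L1  ⟶  MI  (L1)  txn=∅  M[L1]=30
step 4: P1: load  L2  ⟶  IE  (L2)  txn=BusRd  M[L2]=30
step 5: P0: load  L4  ⟶  MI  (L4)  txn=∅  M[L4]=30
step 6: P1: store L0 := 59  ⟶  IM  (L0)  txn=BusRdX  M[L0]=20
step 7: P1: store L0 := 59  ⟶  IM  (L0)  txn=∅  M[L0]=20
step 8: P0: store L1 := 2  ⟶  MI  (L1)  txn=∅  M[L1]=30
step 9: P1: store L4 := 74  ⟶  IM  (L4)  txn=BusRdX+Flush  M[L4]=87
step 10: P0: load  L2  ⟶  SS  (L2)  txn=BusRd  M[L2]=30
step 11: P1: load  L1  ⟶  OS  (L1)  txn=BusRd  M[L1]=30
step 12: P1: load  L3  ⟶  IE  (L3)  txn=BusRd  M[L3]=60
step 13: P0: store L1 := 43  ⟶  MI  (L1)  txn=BusUpgr  M[L1]=30
step 14: P1: load  L5  ⟶  IE  (L5)  txn=BusRd  M[L5]=10
step 15: P0: store L1 := 83  ⟶  MI  (L1)  txn=∅  M[L1]=30
step 16: P0: load  L1  ⟶  MI  (L1)  txn=∅  M[L1]=30
step 17: P1: load  L4  ⟶  IM  (L4)  txn=∅  M[L4]=87
step 18: P0: store L3 := 27  ⟶  MI  (L3)  txn=BusRdX  M[L3]=60
step 19: P1: load  L5  ⟶  IE  (L5)  txn=∅  M[L5]=10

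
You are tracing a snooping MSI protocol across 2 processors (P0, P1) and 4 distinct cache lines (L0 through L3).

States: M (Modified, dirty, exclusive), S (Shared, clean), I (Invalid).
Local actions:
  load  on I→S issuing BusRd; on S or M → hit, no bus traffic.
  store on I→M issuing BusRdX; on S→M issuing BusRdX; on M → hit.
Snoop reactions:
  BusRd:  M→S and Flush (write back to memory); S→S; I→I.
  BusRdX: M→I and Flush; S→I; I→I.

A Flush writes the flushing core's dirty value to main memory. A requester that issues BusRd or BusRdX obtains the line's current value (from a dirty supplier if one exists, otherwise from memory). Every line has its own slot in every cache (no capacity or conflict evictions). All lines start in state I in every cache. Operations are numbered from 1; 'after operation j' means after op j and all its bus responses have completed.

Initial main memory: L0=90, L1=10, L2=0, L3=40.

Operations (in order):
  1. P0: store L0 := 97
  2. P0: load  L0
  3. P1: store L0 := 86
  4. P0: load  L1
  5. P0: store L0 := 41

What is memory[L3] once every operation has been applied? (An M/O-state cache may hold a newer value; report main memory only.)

[1] P0: store L0 := 97 | P0:M(97), P1:I | bus: BusRdX
[2] P0: load  L0 | P0:M(97), P1:I | bus: none
[3] P1: store L0 := 86 | P0:I, P1:M(86) | bus: BusRdX,Flush
[4] P0: load  L1 | P0:S(10), P1:I | bus: BusRd
[5] P0: store L0 := 41 | P0:M(41), P1:I | bus: BusRdX,Flush

memory[L3] = 40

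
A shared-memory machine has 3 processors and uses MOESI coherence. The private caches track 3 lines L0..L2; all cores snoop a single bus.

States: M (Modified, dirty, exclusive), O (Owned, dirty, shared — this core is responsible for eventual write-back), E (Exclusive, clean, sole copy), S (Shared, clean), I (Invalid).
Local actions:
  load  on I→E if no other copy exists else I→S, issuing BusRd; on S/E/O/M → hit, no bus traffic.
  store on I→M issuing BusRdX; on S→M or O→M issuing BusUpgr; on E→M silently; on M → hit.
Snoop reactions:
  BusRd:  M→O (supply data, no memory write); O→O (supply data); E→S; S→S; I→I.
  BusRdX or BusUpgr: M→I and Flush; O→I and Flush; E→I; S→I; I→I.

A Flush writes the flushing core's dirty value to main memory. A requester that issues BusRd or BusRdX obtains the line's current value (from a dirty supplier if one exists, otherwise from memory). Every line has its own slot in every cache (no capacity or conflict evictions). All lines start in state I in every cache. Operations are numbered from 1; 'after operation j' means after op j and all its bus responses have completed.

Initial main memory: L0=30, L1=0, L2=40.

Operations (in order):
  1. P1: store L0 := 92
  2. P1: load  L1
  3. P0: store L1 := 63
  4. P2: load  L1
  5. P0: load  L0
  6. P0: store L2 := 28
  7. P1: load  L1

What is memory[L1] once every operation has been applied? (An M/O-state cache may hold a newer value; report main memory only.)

memory[L1] = 0

  op1 P1: store L0 := 92 → I/M/I on L0; bus BusRdX; mem=30
  op2 P1: load  L1 → I/E/I on L1; bus BusRd; mem=0
  op3 P0: store L1 := 63 → M/I/I on L1; bus BusRdX; mem=0
  op4 P2: load  L1 → O/I/S on L1; bus BusRd; mem=0
  op5 P0: load  L0 → S/O/I on L0; bus BusRd; mem=30
  op6 P0: store L2 := 28 → M/I/I on L2; bus BusRdX; mem=40
  op7 P1: load  L1 → O/S/S on L1; bus BusRd; mem=0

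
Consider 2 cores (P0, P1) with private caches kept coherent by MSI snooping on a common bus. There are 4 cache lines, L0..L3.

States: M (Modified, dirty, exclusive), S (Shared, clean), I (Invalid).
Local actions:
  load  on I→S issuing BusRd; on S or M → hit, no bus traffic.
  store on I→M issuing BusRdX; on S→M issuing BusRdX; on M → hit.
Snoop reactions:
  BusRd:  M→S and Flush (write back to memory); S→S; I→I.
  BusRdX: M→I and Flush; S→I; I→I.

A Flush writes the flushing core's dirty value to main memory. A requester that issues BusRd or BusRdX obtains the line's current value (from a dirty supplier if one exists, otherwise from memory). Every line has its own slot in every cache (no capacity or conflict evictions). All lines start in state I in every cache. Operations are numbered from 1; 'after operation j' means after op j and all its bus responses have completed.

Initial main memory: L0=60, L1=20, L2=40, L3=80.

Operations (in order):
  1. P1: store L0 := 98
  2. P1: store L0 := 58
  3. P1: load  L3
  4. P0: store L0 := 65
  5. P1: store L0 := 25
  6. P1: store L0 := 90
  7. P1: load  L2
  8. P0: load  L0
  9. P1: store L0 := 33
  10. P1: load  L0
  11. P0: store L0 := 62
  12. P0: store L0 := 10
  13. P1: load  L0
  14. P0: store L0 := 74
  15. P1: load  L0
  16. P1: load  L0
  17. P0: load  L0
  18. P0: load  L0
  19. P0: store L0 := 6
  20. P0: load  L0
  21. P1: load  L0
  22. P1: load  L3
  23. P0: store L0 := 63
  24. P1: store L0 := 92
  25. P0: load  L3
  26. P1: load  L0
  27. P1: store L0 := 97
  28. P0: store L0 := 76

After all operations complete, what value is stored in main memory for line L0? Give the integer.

memory[L0] = 97

1. P1: store L0 := 98  bus=[BusRdX]  L0: P0=I P1=M  mem[L0]=60
2. P1: store L0 := 58  bus=[-]  L0: P0=I P1=M  mem[L0]=60
3. P1: load  L3  bus=[BusRd]  L3: P0=I P1=S  mem[L3]=80
4. P0: store L0 := 65  bus=[BusRdX,Flush]  L0: P0=M P1=I  mem[L0]=58
5. P1: store L0 := 25  bus=[BusRdX,Flush]  L0: P0=I P1=M  mem[L0]=65
6. P1: store L0 := 90  bus=[-]  L0: P0=I P1=M  mem[L0]=65
7. P1: load  L2  bus=[BusRd]  L2: P0=I P1=S  mem[L2]=40
8. P0: load  L0  bus=[BusRd,Flush]  L0: P0=S P1=S  mem[L0]=90
9. P1: store L0 := 33  bus=[BusRdX]  L0: P0=I P1=M  mem[L0]=90
10. P1: load  L0  bus=[-]  L0: P0=I P1=M  mem[L0]=90
11. P0: store L0 := 62  bus=[BusRdX,Flush]  L0: P0=M P1=I  mem[L0]=33
12. P0: store L0 := 10  bus=[-]  L0: P0=M P1=I  mem[L0]=33
13. P1: load  L0  bus=[BusRd,Flush]  L0: P0=S P1=S  mem[L0]=10
14. P0: store L0 := 74  bus=[BusRdX]  L0: P0=M P1=I  mem[L0]=10
15. P1: load  L0  bus=[BusRd,Flush]  L0: P0=S P1=S  mem[L0]=74
16. P1: load  L0  bus=[-]  L0: P0=S P1=S  mem[L0]=74
17. P0: load  L0  bus=[-]  L0: P0=S P1=S  mem[L0]=74
18. P0: load  L0  bus=[-]  L0: P0=S P1=S  mem[L0]=74
19. P0: store L0 := 6  bus=[BusRdX]  L0: P0=M P1=I  mem[L0]=74
20. P0: load  L0  bus=[-]  L0: P0=M P1=I  mem[L0]=74
21. P1: load  L0  bus=[BusRd,Flush]  L0: P0=S P1=S  mem[L0]=6
22. P1: load  L3  bus=[-]  L3: P0=I P1=S  mem[L3]=80
23. P0: store L0 := 63  bus=[BusRdX]  L0: P0=M P1=I  mem[L0]=6
24. P1: store L0 := 92  bus=[BusRdX,Flush]  L0: P0=I P1=M  mem[L0]=63
25. P0: load  L3  bus=[BusRd]  L3: P0=S P1=S  mem[L3]=80
26. P1: load  L0  bus=[-]  L0: P0=I P1=M  mem[L0]=63
27. P1: store L0 := 97  bus=[-]  L0: P0=I P1=M  mem[L0]=63
28. P0: store L0 := 76  bus=[BusRdX,Flush]  L0: P0=M P1=I  mem[L0]=97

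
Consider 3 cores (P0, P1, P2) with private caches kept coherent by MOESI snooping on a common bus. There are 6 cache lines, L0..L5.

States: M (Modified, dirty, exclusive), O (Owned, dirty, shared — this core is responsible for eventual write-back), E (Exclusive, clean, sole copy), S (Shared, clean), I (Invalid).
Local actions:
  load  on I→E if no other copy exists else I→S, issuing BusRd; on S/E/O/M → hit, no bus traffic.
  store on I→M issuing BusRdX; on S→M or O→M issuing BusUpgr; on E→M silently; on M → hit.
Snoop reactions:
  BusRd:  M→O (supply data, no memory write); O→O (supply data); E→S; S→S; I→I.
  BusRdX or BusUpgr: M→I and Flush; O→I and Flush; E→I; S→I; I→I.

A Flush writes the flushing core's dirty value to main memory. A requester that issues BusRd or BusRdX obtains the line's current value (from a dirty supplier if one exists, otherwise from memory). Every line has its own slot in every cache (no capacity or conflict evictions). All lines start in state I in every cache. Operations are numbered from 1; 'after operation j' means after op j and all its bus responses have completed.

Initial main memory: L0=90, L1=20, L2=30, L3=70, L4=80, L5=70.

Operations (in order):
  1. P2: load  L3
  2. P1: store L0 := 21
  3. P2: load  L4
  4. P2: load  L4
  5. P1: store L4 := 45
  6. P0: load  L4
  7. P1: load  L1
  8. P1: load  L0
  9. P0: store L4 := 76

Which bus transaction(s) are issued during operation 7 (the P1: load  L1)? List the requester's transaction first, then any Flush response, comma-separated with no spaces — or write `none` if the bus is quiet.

1. P2: load  L3  bus=[BusRd]  L3: P0=I P1=I P2=E  mem[L3]=70
2. P1: store L0 := 21  bus=[BusRdX]  L0: P0=I P1=M P2=I  mem[L0]=90
3. P2: load  L4  bus=[BusRd]  L4: P0=I P1=I P2=E  mem[L4]=80
4. P2: load  L4  bus=[-]  L4: P0=I P1=I P2=E  mem[L4]=80
5. P1: store L4 := 45  bus=[BusRdX]  L4: P0=I P1=M P2=I  mem[L4]=80
6. P0: load  L4  bus=[BusRd]  L4: P0=S P1=O P2=I  mem[L4]=80
7. P1: load  L1  bus=[BusRd]  L1: P0=I P1=E P2=I  mem[L1]=20
8. P1: load  L0  bus=[-]  L0: P0=I P1=M P2=I  mem[L0]=90
9. P0: store L4 := 76  bus=[BusUpgr,Flush]  L4: P0=M P1=I P2=I  mem[L4]=45

bus = BusRd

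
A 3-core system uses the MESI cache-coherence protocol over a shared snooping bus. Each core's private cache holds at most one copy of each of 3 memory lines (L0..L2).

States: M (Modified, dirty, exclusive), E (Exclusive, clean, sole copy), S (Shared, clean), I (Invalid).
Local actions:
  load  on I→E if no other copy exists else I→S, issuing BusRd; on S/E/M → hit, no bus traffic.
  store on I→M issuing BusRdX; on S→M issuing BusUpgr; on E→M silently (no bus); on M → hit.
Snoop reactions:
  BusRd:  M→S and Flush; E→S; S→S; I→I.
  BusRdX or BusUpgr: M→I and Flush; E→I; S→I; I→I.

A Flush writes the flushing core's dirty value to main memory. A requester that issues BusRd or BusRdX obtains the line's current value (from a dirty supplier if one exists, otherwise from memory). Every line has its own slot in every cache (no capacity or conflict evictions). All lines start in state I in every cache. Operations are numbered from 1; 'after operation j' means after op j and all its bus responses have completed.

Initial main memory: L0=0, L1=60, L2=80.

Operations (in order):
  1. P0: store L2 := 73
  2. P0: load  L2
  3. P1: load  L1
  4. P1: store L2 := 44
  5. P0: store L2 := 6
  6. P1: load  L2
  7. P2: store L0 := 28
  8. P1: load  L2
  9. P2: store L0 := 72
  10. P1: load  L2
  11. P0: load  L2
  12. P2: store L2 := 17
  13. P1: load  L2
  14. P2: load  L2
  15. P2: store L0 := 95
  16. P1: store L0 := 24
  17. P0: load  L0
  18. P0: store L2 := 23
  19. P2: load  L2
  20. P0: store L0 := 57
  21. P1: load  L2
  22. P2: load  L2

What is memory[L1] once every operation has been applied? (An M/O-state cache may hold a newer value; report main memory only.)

memory[L1] = 60

1. P0: store L2 := 73  bus=[BusRdX]  L2: P0=M P1=I P2=I  mem[L2]=80
2. P0: load  L2  bus=[-]  L2: P0=M P1=I P2=I  mem[L2]=80
3. P1: load  L1  bus=[BusRd]  L1: P0=I P1=E P2=I  mem[L1]=60
4. P1: store L2 := 44  bus=[BusRdX,Flush]  L2: P0=I P1=M P2=I  mem[L2]=73
5. P0: store L2 := 6  bus=[BusRdX,Flush]  L2: P0=M P1=I P2=I  mem[L2]=44
6. P1: load  L2  bus=[BusRd,Flush]  L2: P0=S P1=S P2=I  mem[L2]=6
7. P2: store L0 := 28  bus=[BusRdX]  L0: P0=I P1=I P2=M  mem[L0]=0
8. P1: load  L2  bus=[-]  L2: P0=S P1=S P2=I  mem[L2]=6
9. P2: store L0 := 72  bus=[-]  L0: P0=I P1=I P2=M  mem[L0]=0
10. P1: load  L2  bus=[-]  L2: P0=S P1=S P2=I  mem[L2]=6
11. P0: load  L2  bus=[-]  L2: P0=S P1=S P2=I  mem[L2]=6
12. P2: store L2 := 17  bus=[BusRdX]  L2: P0=I P1=I P2=M  mem[L2]=6
13. P1: load  L2  bus=[BusRd,Flush]  L2: P0=I P1=S P2=S  mem[L2]=17
14. P2: load  L2  bus=[-]  L2: P0=I P1=S P2=S  mem[L2]=17
15. P2: store L0 := 95  bus=[-]  L0: P0=I P1=I P2=M  mem[L0]=0
16. P1: store L0 := 24  bus=[BusRdX,Flush]  L0: P0=I P1=M P2=I  mem[L0]=95
17. P0: load  L0  bus=[BusRd,Flush]  L0: P0=S P1=S P2=I  mem[L0]=24
18. P0: store L2 := 23  bus=[BusRdX]  L2: P0=M P1=I P2=I  mem[L2]=17
19. P2: load  L2  bus=[BusRd,Flush]  L2: P0=S P1=I P2=S  mem[L2]=23
20. P0: store L0 := 57  bus=[BusUpgr]  L0: P0=M P1=I P2=I  mem[L0]=24
21. P1: load  L2  bus=[BusRd]  L2: P0=S P1=S P2=S  mem[L2]=23
22. P2: load  L2  bus=[-]  L2: P0=S P1=S P2=S  mem[L2]=23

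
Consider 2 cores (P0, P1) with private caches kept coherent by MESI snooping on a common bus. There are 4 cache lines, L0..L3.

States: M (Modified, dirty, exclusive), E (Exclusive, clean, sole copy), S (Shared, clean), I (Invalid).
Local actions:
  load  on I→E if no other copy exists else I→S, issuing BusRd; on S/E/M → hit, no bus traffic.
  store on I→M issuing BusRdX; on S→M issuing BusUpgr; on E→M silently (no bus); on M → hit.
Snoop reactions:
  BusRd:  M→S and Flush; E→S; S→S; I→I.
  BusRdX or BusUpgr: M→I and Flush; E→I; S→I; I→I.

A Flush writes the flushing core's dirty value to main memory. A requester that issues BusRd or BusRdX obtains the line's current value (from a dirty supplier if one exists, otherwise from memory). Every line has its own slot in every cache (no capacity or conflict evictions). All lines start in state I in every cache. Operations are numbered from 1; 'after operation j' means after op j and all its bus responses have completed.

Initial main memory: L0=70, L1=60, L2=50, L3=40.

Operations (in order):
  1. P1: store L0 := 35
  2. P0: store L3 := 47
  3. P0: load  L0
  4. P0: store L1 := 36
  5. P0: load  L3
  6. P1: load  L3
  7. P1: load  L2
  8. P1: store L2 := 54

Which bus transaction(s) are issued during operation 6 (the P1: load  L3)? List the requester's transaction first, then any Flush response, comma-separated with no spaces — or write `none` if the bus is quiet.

step 1: P1: store L0 := 35  ⟶  IM  (L0)  txn=BusRdX  M[L0]=70
step 2: P0: store L3 := 47  ⟶  MI  (L3)  txn=BusRdX  M[L3]=40
step 3: P0: load  L0  ⟶  SS  (L0)  txn=BusRd+Flush  M[L0]=35
step 4: P0: store L1 := 36  ⟶  MI  (L1)  txn=BusRdX  M[L1]=60
step 5: P0: load  L3  ⟶  MI  (L3)  txn=∅  M[L3]=40
step 6: P1: load  L3  ⟶  SS  (L3)  txn=BusRd+Flush  M[L3]=47
step 7: P1: load  L2  ⟶  IE  (L2)  txn=BusRd  M[L2]=50
step 8: P1: store L2 := 54  ⟶  IM  (L2)  txn=∅  M[L2]=50

bus = BusRd,Flush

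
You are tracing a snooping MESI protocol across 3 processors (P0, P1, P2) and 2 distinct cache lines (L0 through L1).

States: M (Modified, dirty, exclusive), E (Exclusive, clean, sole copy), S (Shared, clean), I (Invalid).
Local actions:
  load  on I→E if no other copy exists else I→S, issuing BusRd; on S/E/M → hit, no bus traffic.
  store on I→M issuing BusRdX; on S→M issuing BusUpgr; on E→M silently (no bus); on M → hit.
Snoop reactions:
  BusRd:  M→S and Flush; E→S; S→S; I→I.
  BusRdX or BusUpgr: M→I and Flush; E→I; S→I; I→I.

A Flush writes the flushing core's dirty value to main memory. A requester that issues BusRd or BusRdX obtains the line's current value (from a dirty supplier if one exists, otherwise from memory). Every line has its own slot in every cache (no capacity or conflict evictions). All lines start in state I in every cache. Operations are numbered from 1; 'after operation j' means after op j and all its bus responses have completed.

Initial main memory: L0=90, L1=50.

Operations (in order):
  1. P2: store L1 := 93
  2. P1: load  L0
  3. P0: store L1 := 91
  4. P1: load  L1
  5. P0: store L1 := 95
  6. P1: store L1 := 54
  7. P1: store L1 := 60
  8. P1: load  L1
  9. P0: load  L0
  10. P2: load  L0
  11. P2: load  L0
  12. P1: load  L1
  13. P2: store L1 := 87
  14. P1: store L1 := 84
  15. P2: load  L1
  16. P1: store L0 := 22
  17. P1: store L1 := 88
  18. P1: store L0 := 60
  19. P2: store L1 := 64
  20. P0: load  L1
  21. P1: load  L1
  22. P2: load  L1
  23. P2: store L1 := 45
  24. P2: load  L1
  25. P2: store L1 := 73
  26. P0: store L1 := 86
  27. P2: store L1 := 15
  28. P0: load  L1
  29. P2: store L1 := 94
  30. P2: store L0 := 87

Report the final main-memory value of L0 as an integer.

step 1: P2: store L1 := 93  ⟶  IIM  (L1)  txn=BusRdX  M[L1]=50
step 2: P1: load  L0  ⟶  IEI  (L0)  txn=BusRd  M[L0]=90
step 3: P0: store L1 := 91  ⟶  MII  (L1)  txn=BusRdX+Flush  M[L1]=93
step 4: P1: load  L1  ⟶  SSI  (L1)  txn=BusRd+Flush  M[L1]=91
step 5: P0: store L1 := 95  ⟶  MII  (L1)  txn=BusUpgr  M[L1]=91
step 6: P1: store L1 := 54  ⟶  IMI  (L1)  txn=BusRdX+Flush  M[L1]=95
step 7: P1: store L1 := 60  ⟶  IMI  (L1)  txn=∅  M[L1]=95
step 8: P1: load  L1  ⟶  IMI  (L1)  txn=∅  M[L1]=95
step 9: P0: load  L0  ⟶  SSI  (L0)  txn=BusRd  M[L0]=90
step 10: P2: load  L0  ⟶  SSS  (L0)  txn=BusRd  M[L0]=90
step 11: P2: load  L0  ⟶  SSS  (L0)  txn=∅  M[L0]=90
step 12: P1: load  L1  ⟶  IMI  (L1)  txn=∅  M[L1]=95
step 13: P2: store L1 := 87  ⟶  IIM  (L1)  txn=BusRdX+Flush  M[L1]=60
step 14: P1: store L1 := 84  ⟶  IMI  (L1)  txn=BusRdX+Flush  M[L1]=87
step 15: P2: load  L1  ⟶  ISS  (L1)  txn=BusRd+Flush  M[L1]=84
step 16: P1: store L0 := 22  ⟶  IMI  (L0)  txn=BusUpgr  M[L0]=90
step 17: P1: store L1 := 88  ⟶  IMI  (L1)  txn=BusUpgr  M[L1]=84
step 18: P1: store L0 := 60  ⟶  IMI  (L0)  txn=∅  M[L0]=90
step 19: P2: store L1 := 64  ⟶  IIM  (L1)  txn=BusRdX+Flush  M[L1]=88
step 20: P0: load  L1  ⟶  SIS  (L1)  txn=BusRd+Flush  M[L1]=64
step 21: P1: load  L1  ⟶  SSS  (L1)  txn=BusRd  M[L1]=64
step 22: P2: load  L1  ⟶  SSS  (L1)  txn=∅  M[L1]=64
step 23: P2: store L1 := 45  ⟶  IIM  (L1)  txn=BusUpgr  M[L1]=64
step 24: P2: load  L1  ⟶  IIM  (L1)  txn=∅  M[L1]=64
step 25: P2: store L1 := 73  ⟶  IIM  (L1)  txn=∅  M[L1]=64
step 26: P0: store L1 := 86  ⟶  MII  (L1)  txn=BusRdX+Flush  M[L1]=73
step 27: P2: store L1 := 15  ⟶  IIM  (L1)  txn=BusRdX+Flush  M[L1]=86
step 28: P0: load  L1  ⟶  SIS  (L1)  txn=BusRd+Flush  M[L1]=15
step 29: P2: store L1 := 94  ⟶  IIM  (L1)  txn=BusUpgr  M[L1]=15
step 30: P2: store L0 := 87  ⟶  IIM  (L0)  txn=BusRdX+Flush  M[L0]=60

memory[L0] = 60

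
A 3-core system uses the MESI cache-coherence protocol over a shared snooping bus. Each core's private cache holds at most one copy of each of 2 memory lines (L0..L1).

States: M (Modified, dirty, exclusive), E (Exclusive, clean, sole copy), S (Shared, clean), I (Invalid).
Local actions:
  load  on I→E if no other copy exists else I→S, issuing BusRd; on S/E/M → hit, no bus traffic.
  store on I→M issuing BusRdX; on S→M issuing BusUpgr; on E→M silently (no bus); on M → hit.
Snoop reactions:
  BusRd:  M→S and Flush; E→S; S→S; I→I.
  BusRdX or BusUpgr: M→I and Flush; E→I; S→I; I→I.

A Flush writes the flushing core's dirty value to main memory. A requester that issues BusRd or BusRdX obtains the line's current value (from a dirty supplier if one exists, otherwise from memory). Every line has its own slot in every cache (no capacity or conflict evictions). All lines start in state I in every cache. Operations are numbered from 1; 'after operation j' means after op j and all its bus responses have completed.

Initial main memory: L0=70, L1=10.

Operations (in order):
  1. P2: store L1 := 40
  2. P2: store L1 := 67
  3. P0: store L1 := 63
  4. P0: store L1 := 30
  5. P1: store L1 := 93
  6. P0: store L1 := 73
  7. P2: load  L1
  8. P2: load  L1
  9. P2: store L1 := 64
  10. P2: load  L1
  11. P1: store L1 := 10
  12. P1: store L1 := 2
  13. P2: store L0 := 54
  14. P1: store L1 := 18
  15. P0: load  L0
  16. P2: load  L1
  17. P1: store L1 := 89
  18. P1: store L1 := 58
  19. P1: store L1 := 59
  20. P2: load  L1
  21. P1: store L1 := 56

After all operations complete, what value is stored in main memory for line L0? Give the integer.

memory[L0] = 54

  op1 P2: store L1 := 40 → I/I/M on L1; bus BusRdX; mem=10
  op2 P2: store L1 := 67 → I/I/M on L1; bus (none); mem=10
  op3 P0: store L1 := 63 → M/I/I on L1; bus BusRdX Flush; mem=67
  op4 P0: store L1 := 30 → M/I/I on L1; bus (none); mem=67
  op5 P1: store L1 := 93 → I/M/I on L1; bus BusRdX Flush; mem=30
  op6 P0: store L1 := 73 → M/I/I on L1; bus BusRdX Flush; mem=93
  op7 P2: load  L1 → S/I/S on L1; bus BusRd Flush; mem=73
  op8 P2: load  L1 → S/I/S on L1; bus (none); mem=73
  op9 P2: store L1 := 64 → I/I/M on L1; bus BusUpgr; mem=73
  op10 P2: load  L1 → I/I/M on L1; bus (none); mem=73
  op11 P1: store L1 := 10 → I/M/I on L1; bus BusRdX Flush; mem=64
  op12 P1: store L1 := 2 → I/M/I on L1; bus (none); mem=64
  op13 P2: store L0 := 54 → I/I/M on L0; bus BusRdX; mem=70
  op14 P1: store L1 := 18 → I/M/I on L1; bus (none); mem=64
  op15 P0: load  L0 → S/I/S on L0; bus BusRd Flush; mem=54
  op16 P2: load  L1 → I/S/S on L1; bus BusRd Flush; mem=18
  op17 P1: store L1 := 89 → I/M/I on L1; bus BusUpgr; mem=18
  op18 P1: store L1 := 58 → I/M/I on L1; bus (none); mem=18
  op19 P1: store L1 := 59 → I/M/I on L1; bus (none); mem=18
  op20 P2: load  L1 → I/S/S on L1; bus BusRd Flush; mem=59
  op21 P1: store L1 := 56 → I/M/I on L1; bus BusUpgr; mem=59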